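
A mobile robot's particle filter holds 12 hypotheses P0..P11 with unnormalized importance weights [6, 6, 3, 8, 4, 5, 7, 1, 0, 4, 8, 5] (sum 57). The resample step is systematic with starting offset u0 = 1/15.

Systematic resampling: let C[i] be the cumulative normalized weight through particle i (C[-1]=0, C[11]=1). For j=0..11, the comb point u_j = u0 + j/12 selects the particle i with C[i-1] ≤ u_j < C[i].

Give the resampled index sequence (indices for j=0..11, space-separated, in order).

C = [2/19, 4/19, 5/19, 23/57, 9/19, 32/57, 13/19, 40/57, 40/57, 44/57, 52/57, 1]
j=0: u_0=1/15 ∈ [0, 2/19) → index 0
j=1: u_1=3/20 ∈ [2/19, 4/19) → index 1
j=2: u_2=7/30 ∈ [4/19, 5/19) → index 2
j=3: u_3=19/60 ∈ [5/19, 23/57) → index 3
j=4: u_4=2/5 ∈ [5/19, 23/57) → index 3
j=5: u_5=29/60 ∈ [9/19, 32/57) → index 5
j=6: u_6=17/30 ∈ [32/57, 13/19) → index 6
j=7: u_7=13/20 ∈ [32/57, 13/19) → index 6
j=8: u_8=11/15 ∈ [40/57, 44/57) → index 9
j=9: u_9=49/60 ∈ [44/57, 52/57) → index 10
j=10: u_10=9/10 ∈ [44/57, 52/57) → index 10
j=11: u_11=59/60 ∈ [52/57, 1) → index 11

0 1 2 3 3 5 6 6 9 10 10 11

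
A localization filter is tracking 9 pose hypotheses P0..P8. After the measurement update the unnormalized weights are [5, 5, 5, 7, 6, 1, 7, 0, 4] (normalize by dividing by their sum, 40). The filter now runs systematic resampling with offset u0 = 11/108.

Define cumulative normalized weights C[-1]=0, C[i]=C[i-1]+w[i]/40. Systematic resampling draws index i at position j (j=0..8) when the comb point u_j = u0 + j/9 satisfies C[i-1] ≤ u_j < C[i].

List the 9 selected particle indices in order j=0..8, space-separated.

C = [1/8, 1/4, 3/8, 11/20, 7/10, 29/40, 9/10, 9/10, 1]
j=0: u_0=11/108 ∈ [0, 1/8) → index 0
j=1: u_1=23/108 ∈ [1/8, 1/4) → index 1
j=2: u_2=35/108 ∈ [1/4, 3/8) → index 2
j=3: u_3=47/108 ∈ [3/8, 11/20) → index 3
j=4: u_4=59/108 ∈ [3/8, 11/20) → index 3
j=5: u_5=71/108 ∈ [11/20, 7/10) → index 4
j=6: u_6=83/108 ∈ [29/40, 9/10) → index 6
j=7: u_7=95/108 ∈ [29/40, 9/10) → index 6
j=8: u_8=107/108 ∈ [9/10, 1) → index 8

0 1 2 3 3 4 6 6 8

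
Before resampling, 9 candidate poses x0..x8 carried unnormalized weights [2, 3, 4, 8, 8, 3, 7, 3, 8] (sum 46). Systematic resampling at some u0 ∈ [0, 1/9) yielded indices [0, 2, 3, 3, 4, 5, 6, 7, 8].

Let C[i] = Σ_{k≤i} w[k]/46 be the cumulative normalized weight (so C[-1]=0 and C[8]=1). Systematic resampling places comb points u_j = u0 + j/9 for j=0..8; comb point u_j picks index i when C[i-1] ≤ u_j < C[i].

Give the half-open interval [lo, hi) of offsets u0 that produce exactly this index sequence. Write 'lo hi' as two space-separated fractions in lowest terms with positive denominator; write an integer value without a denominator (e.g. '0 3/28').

0 5/138

C = [1/23, 5/46, 9/46, 17/46, 25/46, 14/23, 35/46, 19/23, 1]
j=0 picked index 0: u0 ∈ [0, 1/23)
j=1 picked index 2: u0 ∈ [-1/414, 35/414)
j=2 picked index 3: u0 ∈ [-11/414, 61/414)
j=3 picked index 3: u0 ∈ [-19/138, 5/138)
j=4 picked index 4: u0 ∈ [-31/414, 41/414)
j=5 picked index 5: u0 ∈ [-5/414, 11/207)
j=6 picked index 6: u0 ∈ [-4/69, 13/138)
j=7 picked index 7: u0 ∈ [-7/414, 10/207)
j=8 picked index 8: u0 ∈ [-13/207, 1/9)
intersection: [0, 5/138)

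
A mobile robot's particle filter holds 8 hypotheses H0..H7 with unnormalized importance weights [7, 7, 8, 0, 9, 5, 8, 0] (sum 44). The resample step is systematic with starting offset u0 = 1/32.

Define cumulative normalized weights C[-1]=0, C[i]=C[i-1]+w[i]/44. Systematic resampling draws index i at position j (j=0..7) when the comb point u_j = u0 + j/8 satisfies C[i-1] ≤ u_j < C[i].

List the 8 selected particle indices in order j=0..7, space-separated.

C = [7/44, 7/22, 1/2, 1/2, 31/44, 9/11, 1, 1]
j=0: u_0=1/32 ∈ [0, 7/44) → index 0
j=1: u_1=5/32 ∈ [0, 7/44) → index 0
j=2: u_2=9/32 ∈ [7/44, 7/22) → index 1
j=3: u_3=13/32 ∈ [7/22, 1/2) → index 2
j=4: u_4=17/32 ∈ [1/2, 31/44) → index 4
j=5: u_5=21/32 ∈ [1/2, 31/44) → index 4
j=6: u_6=25/32 ∈ [31/44, 9/11) → index 5
j=7: u_7=29/32 ∈ [9/11, 1) → index 6

0 0 1 2 4 4 5 6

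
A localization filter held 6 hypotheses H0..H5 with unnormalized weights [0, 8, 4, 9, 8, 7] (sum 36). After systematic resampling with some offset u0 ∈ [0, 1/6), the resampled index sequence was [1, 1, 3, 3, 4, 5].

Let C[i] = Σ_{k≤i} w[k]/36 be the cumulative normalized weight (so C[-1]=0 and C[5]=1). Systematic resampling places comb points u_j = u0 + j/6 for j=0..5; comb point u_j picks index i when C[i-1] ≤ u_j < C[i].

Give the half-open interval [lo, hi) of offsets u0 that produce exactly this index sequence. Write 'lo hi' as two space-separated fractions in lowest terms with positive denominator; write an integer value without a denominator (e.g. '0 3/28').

0 1/18

C = [0, 2/9, 1/3, 7/12, 29/36, 1]
j=0 picked index 1: u0 ∈ [0, 2/9)
j=1 picked index 1: u0 ∈ [-1/6, 1/18)
j=2 picked index 3: u0 ∈ [0, 1/4)
j=3 picked index 3: u0 ∈ [-1/6, 1/12)
j=4 picked index 4: u0 ∈ [-1/12, 5/36)
j=5 picked index 5: u0 ∈ [-1/36, 1/6)
intersection: [0, 1/18)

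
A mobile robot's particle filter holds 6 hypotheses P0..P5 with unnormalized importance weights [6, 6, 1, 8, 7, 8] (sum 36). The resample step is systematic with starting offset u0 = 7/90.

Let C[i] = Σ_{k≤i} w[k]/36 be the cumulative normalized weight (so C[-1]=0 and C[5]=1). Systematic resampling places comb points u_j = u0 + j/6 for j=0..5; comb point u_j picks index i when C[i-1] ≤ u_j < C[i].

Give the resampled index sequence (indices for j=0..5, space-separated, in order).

C = [1/6, 1/3, 13/36, 7/12, 7/9, 1]
j=0: u_0=7/90 ∈ [0, 1/6) → index 0
j=1: u_1=11/45 ∈ [1/6, 1/3) → index 1
j=2: u_2=37/90 ∈ [13/36, 7/12) → index 3
j=3: u_3=26/45 ∈ [13/36, 7/12) → index 3
j=4: u_4=67/90 ∈ [7/12, 7/9) → index 4
j=5: u_5=41/45 ∈ [7/9, 1) → index 5

0 1 3 3 4 5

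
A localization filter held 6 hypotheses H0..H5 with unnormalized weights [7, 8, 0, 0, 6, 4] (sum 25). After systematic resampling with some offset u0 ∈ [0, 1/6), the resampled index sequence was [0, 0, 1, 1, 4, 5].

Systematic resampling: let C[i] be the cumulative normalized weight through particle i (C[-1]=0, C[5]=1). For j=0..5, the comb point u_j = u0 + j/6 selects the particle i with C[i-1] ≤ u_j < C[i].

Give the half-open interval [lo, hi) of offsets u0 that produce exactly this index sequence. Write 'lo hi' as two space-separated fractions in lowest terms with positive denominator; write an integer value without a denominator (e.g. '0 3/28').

C = [7/25, 3/5, 3/5, 3/5, 21/25, 1]
j=0 picked index 0: u0 ∈ [0, 7/25)
j=1 picked index 0: u0 ∈ [-1/6, 17/150)
j=2 picked index 1: u0 ∈ [-4/75, 4/15)
j=3 picked index 1: u0 ∈ [-11/50, 1/10)
j=4 picked index 4: u0 ∈ [-1/15, 13/75)
j=5 picked index 5: u0 ∈ [1/150, 1/6)
intersection: [1/150, 1/10)

1/150 1/10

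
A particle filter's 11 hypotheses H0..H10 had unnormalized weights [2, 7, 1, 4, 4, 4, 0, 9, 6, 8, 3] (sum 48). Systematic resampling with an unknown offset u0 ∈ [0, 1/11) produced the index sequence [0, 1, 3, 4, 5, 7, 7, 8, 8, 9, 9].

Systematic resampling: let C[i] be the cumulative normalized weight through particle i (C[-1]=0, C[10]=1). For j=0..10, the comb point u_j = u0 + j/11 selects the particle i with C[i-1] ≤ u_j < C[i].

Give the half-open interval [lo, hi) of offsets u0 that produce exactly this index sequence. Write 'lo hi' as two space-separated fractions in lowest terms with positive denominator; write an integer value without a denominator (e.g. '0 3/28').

C = [1/24, 3/16, 5/24, 7/24, 3/8, 11/24, 11/24, 31/48, 37/48, 15/16, 1]
j=0 picked index 0: u0 ∈ [0, 1/24)
j=1 picked index 1: u0 ∈ [-13/264, 17/176)
j=2 picked index 3: u0 ∈ [7/264, 29/264)
j=3 picked index 4: u0 ∈ [5/264, 9/88)
j=4 picked index 5: u0 ∈ [1/88, 25/264)
j=5 picked index 7: u0 ∈ [1/264, 101/528)
j=6 picked index 7: u0 ∈ [-23/264, 53/528)
j=7 picked index 8: u0 ∈ [5/528, 71/528)
j=8 picked index 8: u0 ∈ [-43/528, 23/528)
j=9 picked index 9: u0 ∈ [-25/528, 21/176)
j=10 picked index 9: u0 ∈ [-73/528, 5/176)
intersection: [7/264, 5/176)

7/264 5/176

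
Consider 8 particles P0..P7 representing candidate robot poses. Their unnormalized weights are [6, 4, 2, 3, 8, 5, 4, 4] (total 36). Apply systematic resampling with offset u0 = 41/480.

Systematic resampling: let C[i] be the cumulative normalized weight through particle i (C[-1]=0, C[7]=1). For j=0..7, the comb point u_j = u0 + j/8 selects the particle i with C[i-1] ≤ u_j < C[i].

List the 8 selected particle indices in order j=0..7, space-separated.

C = [1/6, 5/18, 1/3, 5/12, 23/36, 7/9, 8/9, 1]
j=0: u_0=41/480 ∈ [0, 1/6) → index 0
j=1: u_1=101/480 ∈ [1/6, 5/18) → index 1
j=2: u_2=161/480 ∈ [1/3, 5/12) → index 3
j=3: u_3=221/480 ∈ [5/12, 23/36) → index 4
j=4: u_4=281/480 ∈ [5/12, 23/36) → index 4
j=5: u_5=341/480 ∈ [23/36, 7/9) → index 5
j=6: u_6=401/480 ∈ [7/9, 8/9) → index 6
j=7: u_7=461/480 ∈ [8/9, 1) → index 7

0 1 3 4 4 5 6 7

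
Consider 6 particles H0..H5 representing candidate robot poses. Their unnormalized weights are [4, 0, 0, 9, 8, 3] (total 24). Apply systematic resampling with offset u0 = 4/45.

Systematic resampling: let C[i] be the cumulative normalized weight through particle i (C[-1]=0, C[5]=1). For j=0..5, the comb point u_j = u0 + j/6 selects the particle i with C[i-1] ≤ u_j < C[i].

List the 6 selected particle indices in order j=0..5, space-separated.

C = [1/6, 1/6, 1/6, 13/24, 7/8, 1]
j=0: u_0=4/45 ∈ [0, 1/6) → index 0
j=1: u_1=23/90 ∈ [1/6, 13/24) → index 3
j=2: u_2=19/45 ∈ [1/6, 13/24) → index 3
j=3: u_3=53/90 ∈ [13/24, 7/8) → index 4
j=4: u_4=34/45 ∈ [13/24, 7/8) → index 4
j=5: u_5=83/90 ∈ [7/8, 1) → index 5

0 3 3 4 4 5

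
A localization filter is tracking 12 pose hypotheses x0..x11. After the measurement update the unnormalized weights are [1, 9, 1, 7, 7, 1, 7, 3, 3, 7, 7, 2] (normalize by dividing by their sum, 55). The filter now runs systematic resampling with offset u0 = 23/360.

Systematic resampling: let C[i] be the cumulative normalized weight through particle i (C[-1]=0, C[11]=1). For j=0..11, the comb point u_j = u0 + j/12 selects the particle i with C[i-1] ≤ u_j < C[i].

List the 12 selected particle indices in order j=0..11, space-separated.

1 1 3 3 4 6 6 7 9 9 10 11

C = [1/55, 2/11, 1/5, 18/55, 5/11, 26/55, 3/5, 36/55, 39/55, 46/55, 53/55, 1]
j=0: u_0=23/360 ∈ [1/55, 2/11) → index 1
j=1: u_1=53/360 ∈ [1/55, 2/11) → index 1
j=2: u_2=83/360 ∈ [1/5, 18/55) → index 3
j=3: u_3=113/360 ∈ [1/5, 18/55) → index 3
j=4: u_4=143/360 ∈ [18/55, 5/11) → index 4
j=5: u_5=173/360 ∈ [26/55, 3/5) → index 6
j=6: u_6=203/360 ∈ [26/55, 3/5) → index 6
j=7: u_7=233/360 ∈ [3/5, 36/55) → index 7
j=8: u_8=263/360 ∈ [39/55, 46/55) → index 9
j=9: u_9=293/360 ∈ [39/55, 46/55) → index 9
j=10: u_10=323/360 ∈ [46/55, 53/55) → index 10
j=11: u_11=353/360 ∈ [53/55, 1) → index 11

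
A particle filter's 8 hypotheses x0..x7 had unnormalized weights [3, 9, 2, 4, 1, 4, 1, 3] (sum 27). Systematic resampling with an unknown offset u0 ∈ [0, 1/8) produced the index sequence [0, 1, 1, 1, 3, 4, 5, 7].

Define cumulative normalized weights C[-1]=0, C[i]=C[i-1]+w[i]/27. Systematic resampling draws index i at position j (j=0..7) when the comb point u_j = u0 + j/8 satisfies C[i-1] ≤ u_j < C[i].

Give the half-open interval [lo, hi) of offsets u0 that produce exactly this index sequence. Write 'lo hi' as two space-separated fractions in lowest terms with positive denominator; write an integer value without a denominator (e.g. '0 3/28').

1/24 5/72

C = [1/9, 4/9, 14/27, 2/3, 19/27, 23/27, 8/9, 1]
j=0 picked index 0: u0 ∈ [0, 1/9)
j=1 picked index 1: u0 ∈ [-1/72, 23/72)
j=2 picked index 1: u0 ∈ [-5/36, 7/36)
j=3 picked index 1: u0 ∈ [-19/72, 5/72)
j=4 picked index 3: u0 ∈ [1/54, 1/6)
j=5 picked index 4: u0 ∈ [1/24, 17/216)
j=6 picked index 5: u0 ∈ [-5/108, 11/108)
j=7 picked index 7: u0 ∈ [1/72, 1/8)
intersection: [1/24, 5/72)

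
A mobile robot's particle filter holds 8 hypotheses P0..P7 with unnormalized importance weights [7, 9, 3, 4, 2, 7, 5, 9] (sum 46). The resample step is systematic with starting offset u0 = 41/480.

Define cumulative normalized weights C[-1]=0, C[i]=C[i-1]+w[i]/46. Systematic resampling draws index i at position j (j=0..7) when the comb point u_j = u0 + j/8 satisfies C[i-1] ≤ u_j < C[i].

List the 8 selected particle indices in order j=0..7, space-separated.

0 1 1 3 5 6 7 7

C = [7/46, 8/23, 19/46, 1/2, 25/46, 16/23, 37/46, 1]
j=0: u_0=41/480 ∈ [0, 7/46) → index 0
j=1: u_1=101/480 ∈ [7/46, 8/23) → index 1
j=2: u_2=161/480 ∈ [7/46, 8/23) → index 1
j=3: u_3=221/480 ∈ [19/46, 1/2) → index 3
j=4: u_4=281/480 ∈ [25/46, 16/23) → index 5
j=5: u_5=341/480 ∈ [16/23, 37/46) → index 6
j=6: u_6=401/480 ∈ [37/46, 1) → index 7
j=7: u_7=461/480 ∈ [37/46, 1) → index 7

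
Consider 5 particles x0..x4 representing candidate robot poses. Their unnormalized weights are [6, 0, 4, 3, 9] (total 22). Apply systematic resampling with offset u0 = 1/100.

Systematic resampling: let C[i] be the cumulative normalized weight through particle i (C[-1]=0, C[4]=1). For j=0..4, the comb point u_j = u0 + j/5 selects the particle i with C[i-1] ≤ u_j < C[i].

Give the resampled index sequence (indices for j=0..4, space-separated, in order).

C = [3/11, 3/11, 5/11, 13/22, 1]
j=0: u_0=1/100 ∈ [0, 3/11) → index 0
j=1: u_1=21/100 ∈ [0, 3/11) → index 0
j=2: u_2=41/100 ∈ [3/11, 5/11) → index 2
j=3: u_3=61/100 ∈ [13/22, 1) → index 4
j=4: u_4=81/100 ∈ [13/22, 1) → index 4

0 0 2 4 4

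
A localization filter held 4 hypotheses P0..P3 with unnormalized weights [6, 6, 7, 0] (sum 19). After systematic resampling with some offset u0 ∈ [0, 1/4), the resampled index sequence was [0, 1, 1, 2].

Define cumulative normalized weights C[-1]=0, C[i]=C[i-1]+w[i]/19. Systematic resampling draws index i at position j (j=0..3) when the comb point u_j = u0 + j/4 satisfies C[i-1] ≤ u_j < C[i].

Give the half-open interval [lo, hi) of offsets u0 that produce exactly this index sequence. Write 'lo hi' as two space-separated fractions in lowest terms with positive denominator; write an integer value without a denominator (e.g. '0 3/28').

C = [6/19, 12/19, 1, 1]
j=0 picked index 0: u0 ∈ [0, 6/19)
j=1 picked index 1: u0 ∈ [5/76, 29/76)
j=2 picked index 1: u0 ∈ [-7/38, 5/38)
j=3 picked index 2: u0 ∈ [-9/76, 1/4)
intersection: [5/76, 5/38)

5/76 5/38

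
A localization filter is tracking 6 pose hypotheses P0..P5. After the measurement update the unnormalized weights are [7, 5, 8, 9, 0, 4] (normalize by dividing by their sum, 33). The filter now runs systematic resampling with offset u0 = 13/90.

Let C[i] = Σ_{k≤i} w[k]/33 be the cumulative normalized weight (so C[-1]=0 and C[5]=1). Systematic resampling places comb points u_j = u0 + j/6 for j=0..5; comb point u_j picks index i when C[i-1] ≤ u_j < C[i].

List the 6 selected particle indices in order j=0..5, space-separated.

0 1 2 3 3 5

C = [7/33, 4/11, 20/33, 29/33, 29/33, 1]
j=0: u_0=13/90 ∈ [0, 7/33) → index 0
j=1: u_1=14/45 ∈ [7/33, 4/11) → index 1
j=2: u_2=43/90 ∈ [4/11, 20/33) → index 2
j=3: u_3=29/45 ∈ [20/33, 29/33) → index 3
j=4: u_4=73/90 ∈ [20/33, 29/33) → index 3
j=5: u_5=44/45 ∈ [29/33, 1) → index 5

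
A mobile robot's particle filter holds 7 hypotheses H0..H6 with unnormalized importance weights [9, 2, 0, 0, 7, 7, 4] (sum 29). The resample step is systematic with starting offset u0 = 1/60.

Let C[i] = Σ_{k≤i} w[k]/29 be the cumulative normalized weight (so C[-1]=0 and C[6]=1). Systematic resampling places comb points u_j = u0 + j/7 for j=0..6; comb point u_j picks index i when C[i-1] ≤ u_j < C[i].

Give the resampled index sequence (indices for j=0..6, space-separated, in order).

0 0 0 4 4 5 6

C = [9/29, 11/29, 11/29, 11/29, 18/29, 25/29, 1]
j=0: u_0=1/60 ∈ [0, 9/29) → index 0
j=1: u_1=67/420 ∈ [0, 9/29) → index 0
j=2: u_2=127/420 ∈ [0, 9/29) → index 0
j=3: u_3=187/420 ∈ [11/29, 18/29) → index 4
j=4: u_4=247/420 ∈ [11/29, 18/29) → index 4
j=5: u_5=307/420 ∈ [18/29, 25/29) → index 5
j=6: u_6=367/420 ∈ [25/29, 1) → index 6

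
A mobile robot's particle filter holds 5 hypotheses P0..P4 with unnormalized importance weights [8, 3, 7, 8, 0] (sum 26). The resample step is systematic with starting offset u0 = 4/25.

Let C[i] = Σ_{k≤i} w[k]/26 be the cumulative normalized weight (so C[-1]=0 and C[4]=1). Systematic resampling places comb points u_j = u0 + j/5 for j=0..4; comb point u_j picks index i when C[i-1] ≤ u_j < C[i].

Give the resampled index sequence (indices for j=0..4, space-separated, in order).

0 1 2 3 3

C = [4/13, 11/26, 9/13, 1, 1]
j=0: u_0=4/25 ∈ [0, 4/13) → index 0
j=1: u_1=9/25 ∈ [4/13, 11/26) → index 1
j=2: u_2=14/25 ∈ [11/26, 9/13) → index 2
j=3: u_3=19/25 ∈ [9/13, 1) → index 3
j=4: u_4=24/25 ∈ [9/13, 1) → index 3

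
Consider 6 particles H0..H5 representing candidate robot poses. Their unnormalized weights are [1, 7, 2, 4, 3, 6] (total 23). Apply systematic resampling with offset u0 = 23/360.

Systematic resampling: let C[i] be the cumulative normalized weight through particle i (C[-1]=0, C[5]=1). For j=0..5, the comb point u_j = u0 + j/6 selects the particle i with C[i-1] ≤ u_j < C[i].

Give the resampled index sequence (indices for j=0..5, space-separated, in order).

C = [1/23, 8/23, 10/23, 14/23, 17/23, 1]
j=0: u_0=23/360 ∈ [1/23, 8/23) → index 1
j=1: u_1=83/360 ∈ [1/23, 8/23) → index 1
j=2: u_2=143/360 ∈ [8/23, 10/23) → index 2
j=3: u_3=203/360 ∈ [10/23, 14/23) → index 3
j=4: u_4=263/360 ∈ [14/23, 17/23) → index 4
j=5: u_5=323/360 ∈ [17/23, 1) → index 5

1 1 2 3 4 5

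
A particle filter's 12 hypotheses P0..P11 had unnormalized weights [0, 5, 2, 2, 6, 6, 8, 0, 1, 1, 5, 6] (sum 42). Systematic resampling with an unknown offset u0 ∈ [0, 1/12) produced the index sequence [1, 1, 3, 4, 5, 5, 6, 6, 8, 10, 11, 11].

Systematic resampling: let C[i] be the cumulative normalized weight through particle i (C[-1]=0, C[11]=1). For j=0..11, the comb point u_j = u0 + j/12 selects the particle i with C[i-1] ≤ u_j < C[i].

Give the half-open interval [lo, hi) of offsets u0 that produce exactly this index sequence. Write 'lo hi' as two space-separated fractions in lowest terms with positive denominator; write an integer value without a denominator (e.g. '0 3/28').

1/42 1/28

C = [0, 5/42, 1/6, 3/14, 5/14, 1/2, 29/42, 29/42, 5/7, 31/42, 6/7, 1]
j=0 picked index 1: u0 ∈ [0, 5/42)
j=1 picked index 1: u0 ∈ [-1/12, 1/28)
j=2 picked index 3: u0 ∈ [0, 1/21)
j=3 picked index 4: u0 ∈ [-1/28, 3/28)
j=4 picked index 5: u0 ∈ [1/42, 1/6)
j=5 picked index 5: u0 ∈ [-5/84, 1/12)
j=6 picked index 6: u0 ∈ [0, 4/21)
j=7 picked index 6: u0 ∈ [-1/12, 3/28)
j=8 picked index 8: u0 ∈ [1/42, 1/21)
j=9 picked index 10: u0 ∈ [-1/84, 3/28)
j=10 picked index 11: u0 ∈ [1/42, 1/6)
j=11 picked index 11: u0 ∈ [-5/84, 1/12)
intersection: [1/42, 1/28)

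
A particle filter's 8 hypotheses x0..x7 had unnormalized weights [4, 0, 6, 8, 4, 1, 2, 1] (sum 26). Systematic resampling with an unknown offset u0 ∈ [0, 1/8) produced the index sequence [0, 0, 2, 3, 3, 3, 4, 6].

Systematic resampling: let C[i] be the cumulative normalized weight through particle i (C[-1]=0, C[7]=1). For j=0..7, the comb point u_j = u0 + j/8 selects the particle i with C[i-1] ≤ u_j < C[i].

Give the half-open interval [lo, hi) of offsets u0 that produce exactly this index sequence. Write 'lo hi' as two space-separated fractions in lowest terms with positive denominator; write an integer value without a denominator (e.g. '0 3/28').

C = [2/13, 2/13, 5/13, 9/13, 11/13, 23/26, 25/26, 1]
j=0 picked index 0: u0 ∈ [0, 2/13)
j=1 picked index 0: u0 ∈ [-1/8, 3/104)
j=2 picked index 2: u0 ∈ [-5/52, 7/52)
j=3 picked index 3: u0 ∈ [1/104, 33/104)
j=4 picked index 3: u0 ∈ [-3/26, 5/26)
j=5 picked index 3: u0 ∈ [-25/104, 7/104)
j=6 picked index 4: u0 ∈ [-3/52, 5/52)
j=7 picked index 6: u0 ∈ [1/104, 9/104)
intersection: [1/104, 3/104)

1/104 3/104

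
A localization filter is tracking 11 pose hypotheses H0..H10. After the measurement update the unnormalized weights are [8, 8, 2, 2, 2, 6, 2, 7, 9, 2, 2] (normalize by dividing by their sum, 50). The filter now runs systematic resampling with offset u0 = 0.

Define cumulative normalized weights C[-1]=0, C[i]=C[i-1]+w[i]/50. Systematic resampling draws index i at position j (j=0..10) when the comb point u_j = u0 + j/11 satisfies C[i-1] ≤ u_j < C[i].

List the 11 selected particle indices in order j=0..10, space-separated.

C = [4/25, 8/25, 9/25, 2/5, 11/25, 14/25, 3/5, 37/50, 23/25, 24/25, 1]
j=0: u_0=0 ∈ [0, 4/25) → index 0
j=1: u_1=1/11 ∈ [0, 4/25) → index 0
j=2: u_2=2/11 ∈ [4/25, 8/25) → index 1
j=3: u_3=3/11 ∈ [4/25, 8/25) → index 1
j=4: u_4=4/11 ∈ [9/25, 2/5) → index 3
j=5: u_5=5/11 ∈ [11/25, 14/25) → index 5
j=6: u_6=6/11 ∈ [11/25, 14/25) → index 5
j=7: u_7=7/11 ∈ [3/5, 37/50) → index 7
j=8: u_8=8/11 ∈ [3/5, 37/50) → index 7
j=9: u_9=9/11 ∈ [37/50, 23/25) → index 8
j=10: u_10=10/11 ∈ [37/50, 23/25) → index 8

0 0 1 1 3 5 5 7 7 8 8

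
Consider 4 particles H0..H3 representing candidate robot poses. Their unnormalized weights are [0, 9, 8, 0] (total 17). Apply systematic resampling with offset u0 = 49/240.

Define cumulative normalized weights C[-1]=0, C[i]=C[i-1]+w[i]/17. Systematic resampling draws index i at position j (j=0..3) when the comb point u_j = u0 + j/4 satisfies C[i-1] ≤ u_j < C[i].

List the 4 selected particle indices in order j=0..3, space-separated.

1 1 2 2

C = [0, 9/17, 1, 1]
j=0: u_0=49/240 ∈ [0, 9/17) → index 1
j=1: u_1=109/240 ∈ [0, 9/17) → index 1
j=2: u_2=169/240 ∈ [9/17, 1) → index 2
j=3: u_3=229/240 ∈ [9/17, 1) → index 2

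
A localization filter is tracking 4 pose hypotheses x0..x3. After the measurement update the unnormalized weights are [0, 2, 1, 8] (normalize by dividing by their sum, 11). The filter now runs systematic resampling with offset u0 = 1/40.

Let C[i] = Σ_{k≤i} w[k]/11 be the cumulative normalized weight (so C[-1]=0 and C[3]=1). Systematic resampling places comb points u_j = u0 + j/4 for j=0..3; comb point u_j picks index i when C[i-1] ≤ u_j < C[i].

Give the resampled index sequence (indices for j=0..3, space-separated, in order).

1 3 3 3

C = [0, 2/11, 3/11, 1]
j=0: u_0=1/40 ∈ [0, 2/11) → index 1
j=1: u_1=11/40 ∈ [3/11, 1) → index 3
j=2: u_2=21/40 ∈ [3/11, 1) → index 3
j=3: u_3=31/40 ∈ [3/11, 1) → index 3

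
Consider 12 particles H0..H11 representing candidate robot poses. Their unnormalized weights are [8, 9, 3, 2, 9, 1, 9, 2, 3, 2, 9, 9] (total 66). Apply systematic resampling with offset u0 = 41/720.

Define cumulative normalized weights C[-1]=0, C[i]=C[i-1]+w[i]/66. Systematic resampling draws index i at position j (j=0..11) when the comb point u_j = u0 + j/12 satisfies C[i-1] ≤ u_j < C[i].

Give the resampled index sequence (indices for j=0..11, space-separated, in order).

0 1 1 3 4 5 6 7 9 10 11 11

C = [4/33, 17/66, 10/33, 1/3, 31/66, 16/33, 41/66, 43/66, 23/33, 8/11, 19/22, 1]
j=0: u_0=41/720 ∈ [0, 4/33) → index 0
j=1: u_1=101/720 ∈ [4/33, 17/66) → index 1
j=2: u_2=161/720 ∈ [4/33, 17/66) → index 1
j=3: u_3=221/720 ∈ [10/33, 1/3) → index 3
j=4: u_4=281/720 ∈ [1/3, 31/66) → index 4
j=5: u_5=341/720 ∈ [31/66, 16/33) → index 5
j=6: u_6=401/720 ∈ [16/33, 41/66) → index 6
j=7: u_7=461/720 ∈ [41/66, 43/66) → index 7
j=8: u_8=521/720 ∈ [23/33, 8/11) → index 9
j=9: u_9=581/720 ∈ [8/11, 19/22) → index 10
j=10: u_10=641/720 ∈ [19/22, 1) → index 11
j=11: u_11=701/720 ∈ [19/22, 1) → index 11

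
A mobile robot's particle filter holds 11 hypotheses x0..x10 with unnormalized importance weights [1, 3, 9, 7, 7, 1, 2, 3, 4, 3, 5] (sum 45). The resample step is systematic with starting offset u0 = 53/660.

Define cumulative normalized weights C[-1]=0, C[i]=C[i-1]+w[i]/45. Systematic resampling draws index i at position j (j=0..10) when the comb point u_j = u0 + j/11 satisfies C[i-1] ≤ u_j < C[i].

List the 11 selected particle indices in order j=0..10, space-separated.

1 2 2 3 3 4 6 7 8 10 10

C = [1/45, 4/45, 13/45, 4/9, 3/5, 28/45, 2/3, 11/15, 37/45, 8/9, 1]
j=0: u_0=53/660 ∈ [1/45, 4/45) → index 1
j=1: u_1=113/660 ∈ [4/45, 13/45) → index 2
j=2: u_2=173/660 ∈ [4/45, 13/45) → index 2
j=3: u_3=233/660 ∈ [13/45, 4/9) → index 3
j=4: u_4=293/660 ∈ [13/45, 4/9) → index 3
j=5: u_5=353/660 ∈ [4/9, 3/5) → index 4
j=6: u_6=413/660 ∈ [28/45, 2/3) → index 6
j=7: u_7=43/60 ∈ [2/3, 11/15) → index 7
j=8: u_8=533/660 ∈ [11/15, 37/45) → index 8
j=9: u_9=593/660 ∈ [8/9, 1) → index 10
j=10: u_10=653/660 ∈ [8/9, 1) → index 10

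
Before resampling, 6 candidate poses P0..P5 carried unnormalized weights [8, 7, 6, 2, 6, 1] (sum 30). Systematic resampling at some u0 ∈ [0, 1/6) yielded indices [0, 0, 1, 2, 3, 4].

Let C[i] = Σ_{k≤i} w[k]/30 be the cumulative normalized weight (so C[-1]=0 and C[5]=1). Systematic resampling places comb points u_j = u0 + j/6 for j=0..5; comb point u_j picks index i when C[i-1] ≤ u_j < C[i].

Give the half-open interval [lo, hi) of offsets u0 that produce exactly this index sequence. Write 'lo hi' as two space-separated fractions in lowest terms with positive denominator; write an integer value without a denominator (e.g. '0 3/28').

C = [4/15, 1/2, 7/10, 23/30, 29/30, 1]
j=0 picked index 0: u0 ∈ [0, 4/15)
j=1 picked index 0: u0 ∈ [-1/6, 1/10)
j=2 picked index 1: u0 ∈ [-1/15, 1/6)
j=3 picked index 2: u0 ∈ [0, 1/5)
j=4 picked index 3: u0 ∈ [1/30, 1/10)
j=5 picked index 4: u0 ∈ [-1/15, 2/15)
intersection: [1/30, 1/10)

1/30 1/10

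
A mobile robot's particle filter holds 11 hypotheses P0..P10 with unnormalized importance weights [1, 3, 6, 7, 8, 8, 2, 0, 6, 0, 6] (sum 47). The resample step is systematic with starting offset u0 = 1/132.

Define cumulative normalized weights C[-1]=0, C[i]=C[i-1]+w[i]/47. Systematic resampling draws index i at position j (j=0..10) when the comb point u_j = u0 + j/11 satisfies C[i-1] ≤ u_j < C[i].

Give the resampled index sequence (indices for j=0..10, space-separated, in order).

0 2 2 3 4 4 5 5 6 8 10

C = [1/47, 4/47, 10/47, 17/47, 25/47, 33/47, 35/47, 35/47, 41/47, 41/47, 1]
j=0: u_0=1/132 ∈ [0, 1/47) → index 0
j=1: u_1=13/132 ∈ [4/47, 10/47) → index 2
j=2: u_2=25/132 ∈ [4/47, 10/47) → index 2
j=3: u_3=37/132 ∈ [10/47, 17/47) → index 3
j=4: u_4=49/132 ∈ [17/47, 25/47) → index 4
j=5: u_5=61/132 ∈ [17/47, 25/47) → index 4
j=6: u_6=73/132 ∈ [25/47, 33/47) → index 5
j=7: u_7=85/132 ∈ [25/47, 33/47) → index 5
j=8: u_8=97/132 ∈ [33/47, 35/47) → index 6
j=9: u_9=109/132 ∈ [35/47, 41/47) → index 8
j=10: u_10=11/12 ∈ [41/47, 1) → index 10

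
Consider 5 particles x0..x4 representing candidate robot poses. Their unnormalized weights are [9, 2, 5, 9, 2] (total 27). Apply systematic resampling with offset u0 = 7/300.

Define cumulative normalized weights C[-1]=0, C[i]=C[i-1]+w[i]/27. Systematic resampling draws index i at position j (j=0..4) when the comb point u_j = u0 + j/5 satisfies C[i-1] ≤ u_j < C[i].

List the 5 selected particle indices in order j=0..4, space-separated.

C = [1/3, 11/27, 16/27, 25/27, 1]
j=0: u_0=7/300 ∈ [0, 1/3) → index 0
j=1: u_1=67/300 ∈ [0, 1/3) → index 0
j=2: u_2=127/300 ∈ [11/27, 16/27) → index 2
j=3: u_3=187/300 ∈ [16/27, 25/27) → index 3
j=4: u_4=247/300 ∈ [16/27, 25/27) → index 3

0 0 2 3 3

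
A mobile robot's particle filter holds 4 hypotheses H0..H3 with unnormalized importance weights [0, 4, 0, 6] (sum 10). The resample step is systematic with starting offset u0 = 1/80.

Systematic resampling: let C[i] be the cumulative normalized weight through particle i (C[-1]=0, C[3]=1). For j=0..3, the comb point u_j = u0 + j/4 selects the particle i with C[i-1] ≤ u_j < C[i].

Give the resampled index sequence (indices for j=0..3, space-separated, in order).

1 1 3 3

C = [0, 2/5, 2/5, 1]
j=0: u_0=1/80 ∈ [0, 2/5) → index 1
j=1: u_1=21/80 ∈ [0, 2/5) → index 1
j=2: u_2=41/80 ∈ [2/5, 1) → index 3
j=3: u_3=61/80 ∈ [2/5, 1) → index 3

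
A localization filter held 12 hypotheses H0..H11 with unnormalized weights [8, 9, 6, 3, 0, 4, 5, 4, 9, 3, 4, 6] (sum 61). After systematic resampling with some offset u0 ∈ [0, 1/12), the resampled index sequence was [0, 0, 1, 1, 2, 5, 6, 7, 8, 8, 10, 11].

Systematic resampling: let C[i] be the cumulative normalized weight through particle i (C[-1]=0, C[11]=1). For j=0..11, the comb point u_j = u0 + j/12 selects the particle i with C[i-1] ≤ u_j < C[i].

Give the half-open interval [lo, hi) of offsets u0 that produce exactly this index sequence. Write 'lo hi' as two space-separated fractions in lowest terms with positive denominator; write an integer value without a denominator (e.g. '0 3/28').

7/732 7/244

C = [8/61, 17/61, 23/61, 26/61, 26/61, 30/61, 35/61, 39/61, 48/61, 51/61, 55/61, 1]
j=0 picked index 0: u0 ∈ [0, 8/61)
j=1 picked index 0: u0 ∈ [-1/12, 35/732)
j=2 picked index 1: u0 ∈ [-13/366, 41/366)
j=3 picked index 1: u0 ∈ [-29/244, 7/244)
j=4 picked index 2: u0 ∈ [-10/183, 8/183)
j=5 picked index 5: u0 ∈ [7/732, 55/732)
j=6 picked index 6: u0 ∈ [-1/122, 9/122)
j=7 picked index 7: u0 ∈ [-7/732, 41/732)
j=8 picked index 8: u0 ∈ [-5/183, 22/183)
j=9 picked index 8: u0 ∈ [-27/244, 9/244)
j=10 picked index 10: u0 ∈ [1/366, 25/366)
j=11 picked index 11: u0 ∈ [-11/732, 1/12)
intersection: [7/732, 7/244)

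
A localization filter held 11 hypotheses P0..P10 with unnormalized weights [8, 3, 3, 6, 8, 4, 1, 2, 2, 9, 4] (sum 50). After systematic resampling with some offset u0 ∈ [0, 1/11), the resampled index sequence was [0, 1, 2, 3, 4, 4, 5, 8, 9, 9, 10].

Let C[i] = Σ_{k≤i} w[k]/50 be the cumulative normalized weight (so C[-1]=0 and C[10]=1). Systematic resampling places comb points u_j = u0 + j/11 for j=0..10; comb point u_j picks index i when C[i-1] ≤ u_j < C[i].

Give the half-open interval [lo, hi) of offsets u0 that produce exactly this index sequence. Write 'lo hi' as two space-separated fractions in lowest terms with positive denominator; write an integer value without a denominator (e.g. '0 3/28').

C = [4/25, 11/50, 7/25, 2/5, 14/25, 16/25, 33/50, 7/10, 37/50, 23/25, 1]
j=0 picked index 0: u0 ∈ [0, 4/25)
j=1 picked index 1: u0 ∈ [19/275, 71/550)
j=2 picked index 2: u0 ∈ [21/550, 27/275)
j=3 picked index 3: u0 ∈ [2/275, 7/55)
j=4 picked index 4: u0 ∈ [2/55, 54/275)
j=5 picked index 4: u0 ∈ [-3/55, 29/275)
j=6 picked index 5: u0 ∈ [4/275, 26/275)
j=7 picked index 8: u0 ∈ [7/110, 57/550)
j=8 picked index 9: u0 ∈ [7/550, 53/275)
j=9 picked index 9: u0 ∈ [-43/550, 28/275)
j=10 picked index 10: u0 ∈ [3/275, 1/11)
intersection: [19/275, 1/11)

19/275 1/11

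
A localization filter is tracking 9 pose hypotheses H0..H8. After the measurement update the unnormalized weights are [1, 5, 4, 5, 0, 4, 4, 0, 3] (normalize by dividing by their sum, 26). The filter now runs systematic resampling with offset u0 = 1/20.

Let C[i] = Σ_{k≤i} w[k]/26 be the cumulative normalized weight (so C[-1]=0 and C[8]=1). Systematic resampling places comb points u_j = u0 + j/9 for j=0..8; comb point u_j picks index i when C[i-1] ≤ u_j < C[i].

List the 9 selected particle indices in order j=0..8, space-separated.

1 1 2 2 3 5 5 6 8

C = [1/26, 3/13, 5/13, 15/26, 15/26, 19/26, 23/26, 23/26, 1]
j=0: u_0=1/20 ∈ [1/26, 3/13) → index 1
j=1: u_1=29/180 ∈ [1/26, 3/13) → index 1
j=2: u_2=49/180 ∈ [3/13, 5/13) → index 2
j=3: u_3=23/60 ∈ [3/13, 5/13) → index 2
j=4: u_4=89/180 ∈ [5/13, 15/26) → index 3
j=5: u_5=109/180 ∈ [15/26, 19/26) → index 5
j=6: u_6=43/60 ∈ [15/26, 19/26) → index 5
j=7: u_7=149/180 ∈ [19/26, 23/26) → index 6
j=8: u_8=169/180 ∈ [23/26, 1) → index 8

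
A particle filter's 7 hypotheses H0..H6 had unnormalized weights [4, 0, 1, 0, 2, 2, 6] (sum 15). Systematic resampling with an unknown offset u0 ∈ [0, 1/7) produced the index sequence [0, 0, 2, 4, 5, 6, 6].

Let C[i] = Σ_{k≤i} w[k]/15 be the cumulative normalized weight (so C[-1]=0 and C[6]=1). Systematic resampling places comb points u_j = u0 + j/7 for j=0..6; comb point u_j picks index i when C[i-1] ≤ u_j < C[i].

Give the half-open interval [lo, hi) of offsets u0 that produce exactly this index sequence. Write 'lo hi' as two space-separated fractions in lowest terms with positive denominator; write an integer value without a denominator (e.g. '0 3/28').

0 1/35

C = [4/15, 4/15, 1/3, 1/3, 7/15, 3/5, 1]
j=0 picked index 0: u0 ∈ [0, 4/15)
j=1 picked index 0: u0 ∈ [-1/7, 13/105)
j=2 picked index 2: u0 ∈ [-2/105, 1/21)
j=3 picked index 4: u0 ∈ [-2/21, 4/105)
j=4 picked index 5: u0 ∈ [-11/105, 1/35)
j=5 picked index 6: u0 ∈ [-4/35, 2/7)
j=6 picked index 6: u0 ∈ [-9/35, 1/7)
intersection: [0, 1/35)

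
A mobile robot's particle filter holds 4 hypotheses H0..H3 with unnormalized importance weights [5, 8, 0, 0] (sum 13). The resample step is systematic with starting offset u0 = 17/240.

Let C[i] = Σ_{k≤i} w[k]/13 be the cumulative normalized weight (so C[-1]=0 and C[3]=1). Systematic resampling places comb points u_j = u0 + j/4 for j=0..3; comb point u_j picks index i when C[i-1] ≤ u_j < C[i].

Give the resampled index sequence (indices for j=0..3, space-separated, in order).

C = [5/13, 1, 1, 1]
j=0: u_0=17/240 ∈ [0, 5/13) → index 0
j=1: u_1=77/240 ∈ [0, 5/13) → index 0
j=2: u_2=137/240 ∈ [5/13, 1) → index 1
j=3: u_3=197/240 ∈ [5/13, 1) → index 1

0 0 1 1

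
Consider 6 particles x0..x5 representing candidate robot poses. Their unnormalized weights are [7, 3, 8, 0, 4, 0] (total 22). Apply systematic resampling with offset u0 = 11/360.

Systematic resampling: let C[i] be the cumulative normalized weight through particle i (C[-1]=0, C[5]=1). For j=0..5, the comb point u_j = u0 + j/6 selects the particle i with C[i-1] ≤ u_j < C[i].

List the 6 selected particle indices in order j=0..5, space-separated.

C = [7/22, 5/11, 9/11, 9/11, 1, 1]
j=0: u_0=11/360 ∈ [0, 7/22) → index 0
j=1: u_1=71/360 ∈ [0, 7/22) → index 0
j=2: u_2=131/360 ∈ [7/22, 5/11) → index 1
j=3: u_3=191/360 ∈ [5/11, 9/11) → index 2
j=4: u_4=251/360 ∈ [5/11, 9/11) → index 2
j=5: u_5=311/360 ∈ [9/11, 1) → index 4

0 0 1 2 2 4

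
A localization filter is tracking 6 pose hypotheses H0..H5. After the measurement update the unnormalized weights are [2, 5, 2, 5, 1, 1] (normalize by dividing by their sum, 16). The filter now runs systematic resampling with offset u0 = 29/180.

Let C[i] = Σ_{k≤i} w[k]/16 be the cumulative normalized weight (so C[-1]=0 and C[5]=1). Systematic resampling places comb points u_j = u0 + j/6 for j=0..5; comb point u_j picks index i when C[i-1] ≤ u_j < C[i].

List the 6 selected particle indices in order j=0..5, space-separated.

1 1 2 3 3 5

C = [1/8, 7/16, 9/16, 7/8, 15/16, 1]
j=0: u_0=29/180 ∈ [1/8, 7/16) → index 1
j=1: u_1=59/180 ∈ [1/8, 7/16) → index 1
j=2: u_2=89/180 ∈ [7/16, 9/16) → index 2
j=3: u_3=119/180 ∈ [9/16, 7/8) → index 3
j=4: u_4=149/180 ∈ [9/16, 7/8) → index 3
j=5: u_5=179/180 ∈ [15/16, 1) → index 5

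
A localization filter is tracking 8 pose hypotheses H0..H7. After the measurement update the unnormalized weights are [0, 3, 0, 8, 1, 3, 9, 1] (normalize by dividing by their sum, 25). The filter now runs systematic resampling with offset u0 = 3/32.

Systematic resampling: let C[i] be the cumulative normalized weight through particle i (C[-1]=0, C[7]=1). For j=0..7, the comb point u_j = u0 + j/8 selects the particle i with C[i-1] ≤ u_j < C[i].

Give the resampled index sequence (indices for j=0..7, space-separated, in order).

1 3 3 4 5 6 6 7

C = [0, 3/25, 3/25, 11/25, 12/25, 3/5, 24/25, 1]
j=0: u_0=3/32 ∈ [0, 3/25) → index 1
j=1: u_1=7/32 ∈ [3/25, 11/25) → index 3
j=2: u_2=11/32 ∈ [3/25, 11/25) → index 3
j=3: u_3=15/32 ∈ [11/25, 12/25) → index 4
j=4: u_4=19/32 ∈ [12/25, 3/5) → index 5
j=5: u_5=23/32 ∈ [3/5, 24/25) → index 6
j=6: u_6=27/32 ∈ [3/5, 24/25) → index 6
j=7: u_7=31/32 ∈ [24/25, 1) → index 7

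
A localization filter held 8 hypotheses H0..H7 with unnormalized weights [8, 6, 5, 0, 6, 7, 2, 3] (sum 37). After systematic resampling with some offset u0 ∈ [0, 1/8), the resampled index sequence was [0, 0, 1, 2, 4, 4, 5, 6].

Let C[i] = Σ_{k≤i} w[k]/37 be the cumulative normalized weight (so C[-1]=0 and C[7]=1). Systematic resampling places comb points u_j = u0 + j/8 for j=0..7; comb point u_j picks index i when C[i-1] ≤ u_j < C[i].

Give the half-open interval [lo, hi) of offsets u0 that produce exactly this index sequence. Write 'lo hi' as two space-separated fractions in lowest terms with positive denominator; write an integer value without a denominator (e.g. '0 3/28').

1/74 13/296

C = [8/37, 14/37, 19/37, 19/37, 25/37, 32/37, 34/37, 1]
j=0 picked index 0: u0 ∈ [0, 8/37)
j=1 picked index 0: u0 ∈ [-1/8, 27/296)
j=2 picked index 1: u0 ∈ [-5/148, 19/148)
j=3 picked index 2: u0 ∈ [1/296, 41/296)
j=4 picked index 4: u0 ∈ [1/74, 13/74)
j=5 picked index 4: u0 ∈ [-33/296, 15/296)
j=6 picked index 5: u0 ∈ [-11/148, 17/148)
j=7 picked index 6: u0 ∈ [-3/296, 13/296)
intersection: [1/74, 13/296)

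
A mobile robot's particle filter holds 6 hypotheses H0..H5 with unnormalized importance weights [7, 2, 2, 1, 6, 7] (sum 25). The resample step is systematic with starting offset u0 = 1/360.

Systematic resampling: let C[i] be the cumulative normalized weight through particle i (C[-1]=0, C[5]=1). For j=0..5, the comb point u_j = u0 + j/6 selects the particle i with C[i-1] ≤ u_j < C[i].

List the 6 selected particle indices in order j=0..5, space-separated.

C = [7/25, 9/25, 11/25, 12/25, 18/25, 1]
j=0: u_0=1/360 ∈ [0, 7/25) → index 0
j=1: u_1=61/360 ∈ [0, 7/25) → index 0
j=2: u_2=121/360 ∈ [7/25, 9/25) → index 1
j=3: u_3=181/360 ∈ [12/25, 18/25) → index 4
j=4: u_4=241/360 ∈ [12/25, 18/25) → index 4
j=5: u_5=301/360 ∈ [18/25, 1) → index 5

0 0 1 4 4 5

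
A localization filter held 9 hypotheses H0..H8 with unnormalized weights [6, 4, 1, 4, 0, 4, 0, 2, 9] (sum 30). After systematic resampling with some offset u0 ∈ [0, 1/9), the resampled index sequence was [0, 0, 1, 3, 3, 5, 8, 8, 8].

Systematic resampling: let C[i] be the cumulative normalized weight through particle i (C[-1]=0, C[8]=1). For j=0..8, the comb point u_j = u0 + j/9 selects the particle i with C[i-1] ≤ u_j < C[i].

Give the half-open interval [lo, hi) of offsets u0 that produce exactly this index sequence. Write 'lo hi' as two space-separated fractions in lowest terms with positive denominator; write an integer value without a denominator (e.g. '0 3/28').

C = [1/5, 1/3, 11/30, 1/2, 1/2, 19/30, 19/30, 7/10, 1]
j=0 picked index 0: u0 ∈ [0, 1/5)
j=1 picked index 0: u0 ∈ [-1/9, 4/45)
j=2 picked index 1: u0 ∈ [-1/45, 1/9)
j=3 picked index 3: u0 ∈ [1/30, 1/6)
j=4 picked index 3: u0 ∈ [-7/90, 1/18)
j=5 picked index 5: u0 ∈ [-1/18, 7/90)
j=6 picked index 8: u0 ∈ [1/30, 1/3)
j=7 picked index 8: u0 ∈ [-7/90, 2/9)
j=8 picked index 8: u0 ∈ [-17/90, 1/9)
intersection: [1/30, 1/18)

1/30 1/18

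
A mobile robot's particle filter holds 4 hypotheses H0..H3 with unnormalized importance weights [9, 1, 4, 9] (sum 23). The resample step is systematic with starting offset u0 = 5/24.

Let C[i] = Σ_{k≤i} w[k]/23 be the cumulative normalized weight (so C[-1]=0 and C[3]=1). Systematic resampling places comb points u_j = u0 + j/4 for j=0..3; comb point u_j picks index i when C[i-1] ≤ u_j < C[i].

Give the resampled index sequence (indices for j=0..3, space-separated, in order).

0 2 3 3

C = [9/23, 10/23, 14/23, 1]
j=0: u_0=5/24 ∈ [0, 9/23) → index 0
j=1: u_1=11/24 ∈ [10/23, 14/23) → index 2
j=2: u_2=17/24 ∈ [14/23, 1) → index 3
j=3: u_3=23/24 ∈ [14/23, 1) → index 3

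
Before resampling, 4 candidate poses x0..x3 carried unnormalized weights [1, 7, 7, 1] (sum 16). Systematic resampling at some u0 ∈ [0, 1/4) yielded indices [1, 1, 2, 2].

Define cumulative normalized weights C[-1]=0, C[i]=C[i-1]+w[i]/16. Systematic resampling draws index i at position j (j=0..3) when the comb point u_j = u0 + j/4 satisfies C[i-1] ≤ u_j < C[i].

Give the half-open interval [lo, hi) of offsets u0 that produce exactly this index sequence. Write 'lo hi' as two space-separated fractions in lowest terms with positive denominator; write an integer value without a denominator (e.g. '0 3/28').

C = [1/16, 1/2, 15/16, 1]
j=0 picked index 1: u0 ∈ [1/16, 1/2)
j=1 picked index 1: u0 ∈ [-3/16, 1/4)
j=2 picked index 2: u0 ∈ [0, 7/16)
j=3 picked index 2: u0 ∈ [-1/4, 3/16)
intersection: [1/16, 3/16)

1/16 3/16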